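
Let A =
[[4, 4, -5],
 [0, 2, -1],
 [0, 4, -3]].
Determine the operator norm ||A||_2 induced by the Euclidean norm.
||A||_2 ≈ 8.9264 (= sqrt(largest eigenvalue of A^T A))

||A||_2 = sigma_max(A) = sqrt(lambda_max(A^T A)). Form the symmetric matrix M = A^T A =
[[16, 16, -20],
 [16, 36, -34],
 [-20, -34, 35]].
Its characteristic polynomial (trace, sum of principal 2x2 minors, determinant of M give the coefficients) is
  p(λ) = det(λ I - M) = λ^3 - 87λ^2 + 584λ - 64.
No integer candidate from the rational root theorem (±divisors of 64) is a root, so the roots are irrational. The cubic discriminant is Δ = 1674589504 > 0, so there are three distinct real roots. p(0) = -64 and p(1) = 434 have opposite signs, so a root lies in (0, 1); Newton's method refines it to λ ≈ 0.1114. p(7) = 104 and p(8) = -448 have opposite signs, so a root lies in (7, 8); Newton's method refines it to λ ≈ 7.2077. p(79) = -3856 and p(80) = 1856 have opposite signs, so a root lies in (79, 80); Newton's method refines it to λ ≈ 79.6808. Check (Vieta): the three roots sum to 87, matching tr M = 87.
So the eigenvalues of A^T A are ≈ 0.1114, 7.2077, 79.6808 (all ≥ 0, as they must be for A^T A). The largest is λ_max ≈ 79.6808, hence ||A||_2 = sqrt(λ_max) ≈ 8.9264.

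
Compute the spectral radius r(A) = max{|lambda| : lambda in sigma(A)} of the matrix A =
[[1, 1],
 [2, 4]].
r(A) = (5 + sqrt(17))/2 ≈ 4.5616

The eigenvalues of A are the roots of its characteristic polynomial. With M = A (coefficients from the trace and determinant):
  p(λ) = det(λ I - M) = λ^2 - 5λ + 2.
For λ^2 - 5λ + 2 the discriminant is 17. It is nonnegative but not a perfect square, so the roots are real and irrational: λ = (5 ± sqrt(17))/2 ≈ 4.5616, 0.4384.
Thus the eigenvalues (to 4 decimals) are 4.5616 (modulus 4.5616); 0.4384 (modulus 0.4384). The spectral radius is the largest modulus: r(A) = (5 + sqrt(17))/2 ≈ 4.5616. (Cross-check: r(A) ≤ ||A||_2 ≈ 4.6708; equality holds whenever A is normal, though it can also hold for some non-normal A.)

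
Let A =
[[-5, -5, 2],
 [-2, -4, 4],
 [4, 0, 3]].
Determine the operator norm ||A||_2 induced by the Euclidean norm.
||A||_2 ≈ 9.235 (= sqrt(largest eigenvalue of A^T A))

||A||_2 = sigma_max(A) = sqrt(lambda_max(A^T A)). Form the symmetric matrix M = A^T A =
[[45, 33, -6],
 [33, 41, -26],
 [-6, -26, 29]].
Its characteristic polynomial (trace, sum of principal 2x2 minors, determinant of M give the coefficients) is
  p(λ) = det(λ I - M) = λ^3 - 115λ^2 + 2538λ - 324.
No integer candidate from the rational root theorem (±divisors of 324) is a root, so the roots are irrational. The cubic discriminant is Δ = 19522854900 > 0, so there are three distinct real roots. p(0) = -324 and p(1) = 2100 have opposite signs, so a root lies in (0, 1); Newton's method refines it to λ ≈ 0.1284. p(29) = 952 and p(30) = -684 have opposite signs, so a root lies in (29, 30); Newton's method refines it to λ ≈ 29.5858. p(85) = -1344 and p(86) = 3460 have opposite signs, so a root lies in (85, 86); Newton's method refines it to λ ≈ 85.2858. Check (Vieta): the three roots sum to 115, matching tr M = 115.
So the eigenvalues of A^T A are ≈ 0.1284, 29.5858, 85.2858 (all ≥ 0, as they must be for A^T A). The largest is λ_max ≈ 85.2858, hence ||A||_2 = sqrt(λ_max) ≈ 9.235.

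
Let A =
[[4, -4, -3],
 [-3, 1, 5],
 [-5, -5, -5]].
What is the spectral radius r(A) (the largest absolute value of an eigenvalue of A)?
r(A) ≈ 6.9838

The eigenvalues of A are the roots of its characteristic polynomial. With M = A (coefficients from the trace, the sum of principal 2x2 minors, and det A):
  p(λ) = det(λ I - M) = λ^3 - 23λ - 180.
No integer candidate from the rational root theorem (±divisors of 180) is a root, so the roots are irrational. The cubic discriminant is Δ = -826132 < 0, so there is one real root and a complex-conjugate pair. p(6) = -102 and p(7) = 2 have opposite signs, so a root lies in (6, 7); Newton's method refines it to λ ≈ 6.9838. Dividing out (λ - (6.9838)) leaves approximately λ^2 + 6.9838λ + 25.7738. For λ^2 + 6.9838λ + 25.7738 the discriminant is -54.3215. It is negative, so the remaining roots are the complex-conjugate pair λ ≈ -3.4919 ± 3.6852i. Their product equals the constant term, so |λ|^2 ≈ 25.7738 and |λ| ≈ 5.0768.
Thus the eigenvalues (to 4 decimals) are 6.9838 (modulus 6.9838); -3.4919 ± 3.6852i (modulus 5.0768). The spectral radius is the largest modulus: r(A) ≈ 6.9838. (Cross-check: r(A) ≤ ||A||_2 ≈ 9.6679; equality holds whenever A is normal, though it can also hold for some non-normal A.)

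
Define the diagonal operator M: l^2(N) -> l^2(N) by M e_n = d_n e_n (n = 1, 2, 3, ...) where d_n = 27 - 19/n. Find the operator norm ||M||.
||M|| = 27

For a diagonal operator on l^2 with entries d_n, ||M|| = sup_n |d_n|. Here d_1 = 8, d_2 = 35/2, ..., and d_n = 27 - 19/n increases monotonically toward 27. All terms lie in [8, 27), so |d_n| = d_n and the supremum is the limit 27, which is not attained by any individual d_n. Hence ||M|| = 27.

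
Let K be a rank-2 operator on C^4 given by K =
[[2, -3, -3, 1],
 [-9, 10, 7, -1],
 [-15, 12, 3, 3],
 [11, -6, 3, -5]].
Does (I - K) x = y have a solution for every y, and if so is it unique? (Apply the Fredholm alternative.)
(I - K) is invertible (det(I - K) = -210 ≠ 0), so for every y in C^4 the equation (I - K) x = y has a unique solution.

K has rank 2 and factors as K = U V^T = u1 v1^T + u2 v2^T with u1 = (0, -1, -3, 3), v1 = (3, -1, 2, -2), u2 = (-1, 3, 3, -1), v2 = (-2, 3, 3, -1) (multiplying out reproduces the displayed K). The nonzero eigenvalues of U V^T coincide with those of the 2 x 2 matrix G = V^T U = [[v1·u1, v1·u2], [v2·u1, v2·u2]] = [[-11, 2], [-15, 21]], and by the Sylvester determinant identity det(I_4 - U V^T) = det(I_2 - V^T U) = det([[12, -2], [15, -20]]) = (12)(-20) - (-2)(15) = -210. (Direct check: I - K =
[[-1, 3, 3, -1],
 [9, -9, -7, 1],
 [15, -12, -2, -3],
 [-11, 6, -3, 6]]
has determinant -210.) The finite-dimensional Fredholm alternative says: either (I - K) is invertible, or ker(I - K) ≠ {0} and then range(I - K) = ker((I - K)^*)^⊥, with dim ker(I - K) = dim ker((I - K)^*). Since det(I - K) ≠ 0, 1 is not an eigenvalue of K and ker(I - K) = {0}, so we are in the first case: for every y there is a unique x = (I - K)^(-1) y. (Explicitly, by the Woodbury identity, (I - U V^T)^(-1) = I + U (I_2 - G)^(-1) V^T.)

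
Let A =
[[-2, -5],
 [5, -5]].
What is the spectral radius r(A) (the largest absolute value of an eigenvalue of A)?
r(A) = sqrt(35) ≈ 5.9161

The eigenvalues of A are the roots of its characteristic polynomial. With M = A (coefficients from the trace and determinant):
  p(λ) = det(λ I - M) = λ^2 + 7λ + 35.
For λ^2 + 7λ + 35 the discriminant is -91. It is negative, so the roots are the complex-conjugate pair λ = -7/2 ± (sqrt(91)/2) i ≈ -3.5 ± 4.7697i. For a conjugate pair the product of the roots equals the constant term, so |λ|^2 = 35 and |λ| = sqrt(35) ≈ 5.9161.
Thus the eigenvalues (to 4 decimals) are -3.5 ± 4.7697i (modulus 5.9161). The spectral radius is the largest modulus: r(A) = sqrt(35) ≈ 5.9161. (Cross-check: r(A) ≤ ||A||_2 ≈ 7.6033; equality holds whenever A is normal, though it can also hold for some non-normal A.)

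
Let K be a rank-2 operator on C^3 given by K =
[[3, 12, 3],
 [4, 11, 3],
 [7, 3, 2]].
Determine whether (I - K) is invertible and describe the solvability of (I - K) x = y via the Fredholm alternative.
(I - K) is invertible (det(I - K) = -32 ≠ 0), so for every y in C^3 the equation (I - K) x = y has a unique solution.

K has rank 2 and factors as K = U V^T = u1 v1^T + u2 v2^T with u1 = (3, 3, 2), v1 = (2, 3, 1), u2 = (3, 2, -3), v2 = (-1, 1, 0) (multiplying out reproduces the displayed K). The nonzero eigenvalues of U V^T coincide with those of the 2 x 2 matrix G = V^T U = [[v1·u1, v1·u2], [v2·u1, v2·u2]] = [[17, 9], [0, -1]], and by the Sylvester determinant identity det(I_3 - U V^T) = det(I_2 - V^T U) = det([[-16, -9], [0, 2]]) = (-16)(2) - (-9)(0) = -32. (Direct check: I - K =
[[-2, -12, -3],
 [-4, -10, -3],
 [-7, -3, -1]]
has determinant -32.) The finite-dimensional Fredholm alternative says: either (I - K) is invertible, or ker(I - K) ≠ {0} and then range(I - K) = ker((I - K)^*)^⊥, with dim ker(I - K) = dim ker((I - K)^*). Since det(I - K) ≠ 0, 1 is not an eigenvalue of K and ker(I - K) = {0}, so we are in the first case: for every y there is a unique x = (I - K)^(-1) y. (Explicitly, by the Woodbury identity, (I - U V^T)^(-1) = I + U (I_2 - G)^(-1) V^T.)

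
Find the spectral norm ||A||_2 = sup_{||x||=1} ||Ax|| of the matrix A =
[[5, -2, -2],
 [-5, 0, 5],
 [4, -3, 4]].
||A||_2 ≈ 8.9914 (= sqrt(largest eigenvalue of A^T A))

||A||_2 = sigma_max(A) = sqrt(lambda_max(A^T A)). Form the symmetric matrix M = A^T A =
[[66, -22, -19],
 [-22, 13, -8],
 [-19, -8, 45]].
Its characteristic polynomial (trace, sum of principal 2x2 minors, determinant of M give the coefficients) is
  p(λ) = det(λ I - M) = λ^3 - 124λ^2 + 3504λ - 1225.
No integer candidate from the rational root theorem (±divisors of 1225) is a root, so the roots are irrational. The cubic discriminant is Δ = 16895764085 > 0, so there are three distinct real roots. p(0) = -1225 and p(1) = 2156 have opposite signs, so a root lies in (0, 1); Newton's method refines it to λ ≈ 0.354. p(42) = 1295 and p(43) = -322 have opposite signs, so a root lies in (42, 43); Newton's method refines it to λ ≈ 42.8005. p(80) = -2505 and p(81) = 476 have opposite signs, so a root lies in (80, 81); Newton's method refines it to λ ≈ 80.8455. Check (Vieta): the three roots sum to 124, matching tr M = 124.
So the eigenvalues of A^T A are ≈ 0.354, 42.8005, 80.8455 (all ≥ 0, as they must be for A^T A). The largest is λ_max ≈ 80.8455, hence ||A||_2 = sqrt(λ_max) ≈ 8.9914.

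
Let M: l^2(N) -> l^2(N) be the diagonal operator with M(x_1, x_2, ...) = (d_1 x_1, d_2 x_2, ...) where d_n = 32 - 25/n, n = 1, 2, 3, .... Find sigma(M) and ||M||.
sigma(M) = {32 - 25/n : n ≥ 1} ∪ {32}; ||M|| = 32

A bounded diagonal operator on l^2 with diagonal entries d_n has spectrum equal to the closure of {d_n : n ≥ 1}: every d_n is an eigenvalue (with eigenvector e_n), so {d_n} ⊂ sigma(M); the spectrum is closed, so its closure is too; and for lambda not in the closure, (M - lambda I) has bounded inverse (the diagonal entries 1/(d_n - lambda) are bounded). For our sequence d_n = 32 - 25/n, n = 1, 2, 3, ...:
  - {d_n} = {32 - 25/n : n ≥ 1}; the only limit point is 32
  - closure = {32 - 25/n : n ≥ 1} ∪ {32}
For the norm: a diagonal operator has ||M|| = sup_n |d_n|. Here d_n = 32 - 25/n increases monotonically from d_1 = 7 toward 32, with all terms in [7, 32); so sup_n |d_n| = 32 (the supremum is the limit, not attained). So ||M|| = 32.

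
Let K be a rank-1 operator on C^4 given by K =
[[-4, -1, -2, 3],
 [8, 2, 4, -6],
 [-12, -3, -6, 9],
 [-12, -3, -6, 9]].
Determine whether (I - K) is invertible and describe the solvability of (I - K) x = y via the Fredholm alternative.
(I - K) is singular (det(I - K) = 0, i.e. 1 ∈ sigma(K)). (I - K) x = y is solvable iff y ⊥ ker((I - K)^*) = span{(-4, -1, -2, 3)}, i.e. iff -4y_1 - y_2 - 2y_3 + 3y_4 = 0. When solvable, the solutions are x = y + c·(1, -2, 3, 3), c arbitrary (ker(I - K) = span{(1, -2, 3, 3)}, dimension 1).

K has rank 1, so it is an outer product K = u v^T: every row of K is a multiple of one row vector. Reading off the entries, u = (1, -2, 3, 3) and v = (-4, -1, -2, 3) (row i of K equals u_i·v^T). A rank-one matrix u v^T satisfies K u = u (v·u) and kills the (3)-dimensional subspace v^⊥, so its characteristic polynomial is lambda^3 (lambda - v·u) with v·u = tr K = 1. Hence the eigenvalues of I - K are 1 (multiplicity 3) and 1 - (1) = 0, so det(I - K) = 0. (Direct check: I - K =
[[5, 1, 2, -3],
 [-8, -1, -4, 6],
 [12, 3, 7, -9],
 [12, 3, 6, -8]]
has determinant 0.) So 1 is an eigenvalue of K and (I - K) is not invertible. The finite-dimensional Fredholm alternative says: either (I - K) is invertible, or ker(I - K) ≠ {0} and then range(I - K) = ker((I - K)^*)^⊥, with dim ker(I - K) = dim ker((I - K)^*). We are in the second case, so we need both kernels. Kernel of I - K: (I - K) u = u - u (v·u) = u - u = 0, so ker(I - K) = span{u} = span{(1, -2, 3, 3)} (it is exactly 1-dimensional because rank(I - K) = 3). Kernel of the adjoint: K is real, so (I - K)^* = I - K^T = I - v u^T, and (I - v u^T) v = v - v (u·v) = 0; hence ker((I - K)^*) = span{v} = span{(-4, -1, -2, 3)}. Therefore (I - K) x = y is solvable iff <y, v> = 0, i.e. iff -4y_1 - y_2 - 2y_3 + 3y_4 = 0. When this holds, K y = u (v·y) = 0, so (I - K) y = y and x = y is a particular solution; the full solution set is the line x = y + c·u = y + c·(1, -2, 3, 3), c ∈ C.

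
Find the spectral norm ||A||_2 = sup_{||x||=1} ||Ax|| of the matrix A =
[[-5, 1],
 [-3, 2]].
||A||_2 = sqrt((39 + sqrt(1325))/2) ≈ 6.1401 (= sqrt(largest eigenvalue of A^T A))

||A||_2 = sigma_max(A) = sqrt(lambda_max(A^T A)). Form the symmetric matrix M = A^T A =
[[34, -11],
 [-11, 5]].
Its characteristic polynomial (trace, determinant of M give the coefficients) is
  p(λ) = det(λ I - M) = λ^2 - 39λ + 49.
For λ^2 - 39λ + 49 the discriminant is 1325. It is nonnegative but not a perfect square, so the roots are real and irrational: λ = (39 ± sqrt(1325))/2 ≈ 37.7003, 1.2997.
So the eigenvalues of A^T A are ≈ 1.2997, 37.7003 (all ≥ 0, as they must be for A^T A). The largest is λ_max = (39 + sqrt(1325))/2 ≈ 37.7003, hence ||A||_2 = sqrt(λ_max) = sqrt((39 + sqrt(1325))/2) ≈ 6.1401.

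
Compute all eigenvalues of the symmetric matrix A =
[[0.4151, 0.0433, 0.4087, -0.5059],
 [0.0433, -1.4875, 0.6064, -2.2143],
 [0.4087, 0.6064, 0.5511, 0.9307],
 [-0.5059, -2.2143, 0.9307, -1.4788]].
sigma(A) ≈ {-4, 0, 1} (1 with multiplicity 2)

A is real symmetric, so its spectrum consists of real eigenvalues. Expanding the characteristic polynomial of the displayed matrix gives
  det(λ I - A) = p(λ) = λ^4 + (2)λ^3 + (-7)λ^2 + (4)λ + (0).
Solving p(λ) = 0 yields eigenvalues ≈ -4, 0, 1, 1. (A is shown rounded to 4 decimals, so these recover the underlying integer eigenvalues to within that precision.)
Verification: the trace of A = -2 equals the sum of eigenvalues -2, and det(A) ≈ -0.0001 matches the eigenvalue product 0.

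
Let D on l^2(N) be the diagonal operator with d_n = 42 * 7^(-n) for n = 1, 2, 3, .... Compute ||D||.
||D|| = 6 (attained at n = 1)

For D diagonal, ||D|| = sup_n |d_n|. The sequence d_n = 42 * 7^(-n) is positive and strictly decreasing (ratio 7^(-1) < 1), so the supremum is d_1 = 42/7 = 6. Hence ||D|| = 6.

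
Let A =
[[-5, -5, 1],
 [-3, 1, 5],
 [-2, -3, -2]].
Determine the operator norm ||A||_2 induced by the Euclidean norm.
||A||_2 ≈ 8.1413 (= sqrt(largest eigenvalue of A^T A))

||A||_2 = sigma_max(A) = sqrt(lambda_max(A^T A)). Form the symmetric matrix M = A^T A =
[[38, 28, -16],
 [28, 35, 6],
 [-16, 6, 30]].
Its characteristic polynomial (trace, sum of principal 2x2 minors, determinant of M give the coefficients) is
  p(λ) = det(λ I - M) = λ^3 - 103λ^2 + 2444λ - 676.
No integer candidate from the rational root theorem (±divisors of 676) is a root, so the roots are irrational. The cubic discriminant is Δ = 5071625104 > 0, so there are three distinct real roots. p(0) = -676 and p(1) = 1666 have opposite signs, so a root lies in (0, 1); Newton's method refines it to λ ≈ 0.2799. p(36) = 476 and p(37) = -602 have opposite signs, so a root lies in (36, 37); Newton's method refines it to λ ≈ 36.4401. p(66) = -544 and p(67) = 1468 have opposite signs, so a root lies in (66, 67); Newton's method refines it to λ ≈ 66.28. Check (Vieta): the three roots sum to 103, matching tr M = 103.
So the eigenvalues of A^T A are ≈ 0.2799, 36.4401, 66.28 (all ≥ 0, as they must be for A^T A). The largest is λ_max ≈ 66.28, hence ||A||_2 = sqrt(λ_max) ≈ 8.1413.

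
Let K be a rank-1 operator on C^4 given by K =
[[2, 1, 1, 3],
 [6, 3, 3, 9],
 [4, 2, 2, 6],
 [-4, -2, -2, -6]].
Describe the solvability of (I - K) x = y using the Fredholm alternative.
(I - K) is singular (det(I - K) = 0, i.e. 1 ∈ sigma(K)). (I - K) x = y is solvable iff y ⊥ ker((I - K)^*) = span{(2, 1, 1, 3)}, i.e. iff 2y_1 + y_2 + y_3 + 3y_4 = 0. When solvable, the solutions are x = y + c·(1, 3, 2, -2), c arbitrary (ker(I - K) = span{(1, 3, 2, -2)}, dimension 1).

K has rank 1, so it is an outer product K = u v^T: every row of K is a multiple of one row vector. Reading off the entries, u = (1, 3, 2, -2) and v = (2, 1, 1, 3) (row i of K equals u_i·v^T). A rank-one matrix u v^T satisfies K u = u (v·u) and kills the (3)-dimensional subspace v^⊥, so its characteristic polynomial is lambda^3 (lambda - v·u) with v·u = tr K = 1. Hence the eigenvalues of I - K are 1 (multiplicity 3) and 1 - (1) = 0, so det(I - K) = 0. (Direct check: I - K =
[[-1, -1, -1, -3],
 [-6, -2, -3, -9],
 [-4, -2, -1, -6],
 [4, 2, 2, 7]]
has determinant 0.) So 1 is an eigenvalue of K and (I - K) is not invertible. The finite-dimensional Fredholm alternative says: either (I - K) is invertible, or ker(I - K) ≠ {0} and then range(I - K) = ker((I - K)^*)^⊥, with dim ker(I - K) = dim ker((I - K)^*). We are in the second case, so we need both kernels. Kernel of I - K: (I - K) u = u - u (v·u) = u - u = 0, so ker(I - K) = span{u} = span{(1, 3, 2, -2)} (it is exactly 1-dimensional because rank(I - K) = 3). Kernel of the adjoint: K is real, so (I - K)^* = I - K^T = I - v u^T, and (I - v u^T) v = v - v (u·v) = 0; hence ker((I - K)^*) = span{v} = span{(2, 1, 1, 3)}. Therefore (I - K) x = y is solvable iff <y, v> = 0, i.e. iff 2y_1 + y_2 + y_3 + 3y_4 = 0. When this holds, K y = u (v·y) = 0, so (I - K) y = y and x = y is a particular solution; the full solution set is the line x = y + c·u = y + c·(1, 3, 2, -2), c ∈ C.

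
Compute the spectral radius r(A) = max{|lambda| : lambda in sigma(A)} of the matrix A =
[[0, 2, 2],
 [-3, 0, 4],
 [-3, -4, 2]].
r(A) ≈ 5.2263

The eigenvalues of A are the roots of its characteristic polynomial. With M = A (coefficients from the trace, the sum of principal 2x2 minors, and det A):
  p(λ) = det(λ I - M) = λ^3 - 2λ^2 + 28λ - 12.
No integer candidate from the rational root theorem (±divisors of 12) is a root, so the roots are irrational. The cubic discriminant is Δ = -76848 < 0, so there is one real root and a complex-conjugate pair. p(0) = -12 and p(1) = 15 have opposite signs, so a root lies in (0, 1); Newton's method refines it to λ ≈ 0.4393. Dividing out (λ - (0.4393)) leaves approximately λ^2 - 1.5607λ + 27.3144. For λ^2 - 1.5607λ + 27.3144 the discriminant is -106.8217. It is negative, so the remaining roots are the complex-conjugate pair λ ≈ 0.7803 ± 5.1677i. Their product equals the constant term, so |λ|^2 ≈ 27.3144 and |λ| ≈ 5.2263.
Thus the eigenvalues (to 4 decimals) are 0.4393 (modulus 0.4393); 0.7803 ± 5.1677i (modulus 5.2263). The spectral radius is the largest modulus: r(A) ≈ 5.2263. (Cross-check: r(A) ≤ ||A||_2 ≈ 6.654; equality holds whenever A is normal, though it can also hold for some non-normal A.)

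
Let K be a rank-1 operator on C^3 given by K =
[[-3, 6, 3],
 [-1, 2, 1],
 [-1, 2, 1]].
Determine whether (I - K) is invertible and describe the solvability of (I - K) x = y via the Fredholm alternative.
(I - K) is invertible (det(I - K) = 1 ≠ 0), so for every y in C^3 the equation (I - K) x = y has a unique solution.

K has rank 1, so it is an outer product K = u v^T: every row of K is a multiple of one row vector. Reading off the entries, u = (3, 1, 1) and v = (-1, 2, 1) (row i of K equals u_i·v^T). A rank-one matrix u v^T satisfies K u = u (v·u) and kills the (2)-dimensional subspace v^⊥, so its characteristic polynomial is lambda^2 (lambda - v·u) with v·u = tr K = 0. Hence the eigenvalues of I - K are 1 (multiplicity 2) and 1 - (0) = 1, so det(I - K) = 1. (Direct check: I - K =
[[4, -6, -3],
 [1, -1, -1],
 [1, -2, 0]]
has determinant 1.) The finite-dimensional Fredholm alternative says: either (I - K) is invertible, or ker(I - K) ≠ {0} and then range(I - K) = ker((I - K)^*)^⊥, with dim ker(I - K) = dim ker((I - K)^*). Since det(I - K) ≠ 0, 1 is not an eigenvalue of K and ker(I - K) = {0}, so we are in the first case: for every y there is a unique x = (I - K)^(-1) y. Explicitly, by the Sherman–Morrison formula, (I - u v^T)^(-1) = I + u v^T/(1 - v·u), i.e. (I - K)^(-1) = I + K.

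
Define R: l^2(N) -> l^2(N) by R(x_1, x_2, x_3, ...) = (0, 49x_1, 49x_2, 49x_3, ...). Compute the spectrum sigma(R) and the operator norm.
sigma(R) = closed disk {z in C : |z| ≤ 49}; ||R|| = 49

Note R = 49·U where U is the unit right shift (U x)_k = x_{k-1} (with x_0 := 0); so ||R|| = 49||U|| and sigma(R) = 49·sigma(U). ||R x||^2 = sum_{k≥1} |49x_k|^2 = 2401||x||^2, so ||R|| = 49 and sigma(R) ⊂ {|z| ≤ 49}. For any |lambda| < 49, the equation (R - lambda I) x = 0 forces x_1 = 0, then 49x_k = lambda x_{k+1} ⇒ x = 0, so R has no eigenvalues. But (R - lambda I) is not surjective for |lambda| < 49: solving (R - lambda I) x = e_1 would require x_n proportional to (lambda/49)^(-n), which is not in l^2. So every |lambda| < 49 lies in the residual spectrum. The boundary |lambda| = 49 is in the approximate point spectrum (the spectrum is closed). Hence sigma(R) is the closed disk of radius 49.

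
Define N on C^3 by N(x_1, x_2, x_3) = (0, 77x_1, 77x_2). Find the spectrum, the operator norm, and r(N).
sigma(N) = {0}; ||N|| = 77; r(N) = 0. (N is nilpotent with N^3 = 0.)

On C^3, N is a strictly lower-triangular matrix with 77 on the subdiagonal and zeros elsewhere, so its characteristic polynomial is lambda^3 and every eigenvalue is 0: sigma(N) = {0}. For the operator norm, N e_i = 77e_{i+1} for i = 1, ..., 2 and N e_3 = 0, so the singular values of N are 77 (with multiplicity 2) and 0; hence ||N|| = 77. The spectral radius r(N) = max|lambda| = 0. Note ||N|| > r(N) — characteristic of non-normal nilpotent operators. Indeed N^3 = 0.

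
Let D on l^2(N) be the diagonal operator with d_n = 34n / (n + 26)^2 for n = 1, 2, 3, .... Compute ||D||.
||D|| = 17/52 (attained at n = 26)

For D diagonal, ||D|| = sup_n |d_n|. Treat f(x) = 34x / (x + 26)^2 for real x > 0. By the quotient rule, f'(x) = 34(26 - x)/(x + 26)^3, which is positive for x < 26 and negative for x > 26. So f has a unique maximum at x = 26, and since 26 is a positive integer, the supremum over n ≥ 1 is attained at n = 26: d_26 = 34·26/(26 + 26)^2 = 34·26/2704 = 17/52. Hence ||D|| = 17/52.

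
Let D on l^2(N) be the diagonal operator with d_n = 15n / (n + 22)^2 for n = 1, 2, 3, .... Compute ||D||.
||D|| = 15/88 (attained at n = 22)

For D diagonal, ||D|| = sup_n |d_n|. Treat f(x) = 15x / (x + 22)^2 for real x > 0. By the quotient rule, f'(x) = 15(22 - x)/(x + 22)^3, which is positive for x < 22 and negative for x > 22. So f has a unique maximum at x = 22, and since 22 is a positive integer, the supremum over n ≥ 1 is attained at n = 22: d_22 = 15·22/(22 + 22)^2 = 15·22/1936 = 15/88. Hence ||D|| = 15/88.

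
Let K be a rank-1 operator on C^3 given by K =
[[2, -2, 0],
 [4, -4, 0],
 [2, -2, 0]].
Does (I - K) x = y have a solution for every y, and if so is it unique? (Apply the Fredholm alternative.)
(I - K) is invertible (det(I - K) = 3 ≠ 0), so for every y in C^3 the equation (I - K) x = y has a unique solution.

K has rank 1, so it is an outer product K = u v^T: every row of K is a multiple of one row vector. Reading off the entries, u = (1, 2, 1) and v = (2, -2, 0) (row i of K equals u_i·v^T). A rank-one matrix u v^T satisfies K u = u (v·u) and kills the (2)-dimensional subspace v^⊥, so its characteristic polynomial is lambda^2 (lambda - v·u) with v·u = tr K = -2. Hence the eigenvalues of I - K are 1 (multiplicity 2) and 1 - (-2) = 3, so det(I - K) = 3. (Direct check: I - K =
[[-1, 2, 0],
 [-4, 5, 0],
 [-2, 2, 1]]
has determinant 3.) The finite-dimensional Fredholm alternative says: either (I - K) is invertible, or ker(I - K) ≠ {0} and then range(I - K) = ker((I - K)^*)^⊥, with dim ker(I - K) = dim ker((I - K)^*). Since det(I - K) ≠ 0, 1 is not an eigenvalue of K and ker(I - K) = {0}, so we are in the first case: for every y there is a unique x = (I - K)^(-1) y. Explicitly, by the Sherman–Morrison formula, (I - u v^T)^(-1) = I + u v^T/(1 - v·u), i.e. (I - K)^(-1) = I + K/(3).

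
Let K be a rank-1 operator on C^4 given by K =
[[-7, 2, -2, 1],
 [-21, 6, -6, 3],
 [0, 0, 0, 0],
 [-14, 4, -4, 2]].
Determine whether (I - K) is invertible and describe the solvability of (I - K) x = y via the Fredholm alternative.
(I - K) is singular (det(I - K) = 0, i.e. 1 ∈ sigma(K)). (I - K) x = y is solvable iff y ⊥ ker((I - K)^*) = span{(-7, 2, -2, 1)}, i.e. iff -7y_1 + 2y_2 - 2y_3 + y_4 = 0. When solvable, the solutions are x = y + c·(1, 3, 0, 2), c arbitrary (ker(I - K) = span{(1, 3, 0, 2)}, dimension 1).

K has rank 1, so it is an outer product K = u v^T: every row of K is a multiple of one row vector. Reading off the entries, u = (1, 3, 0, 2) and v = (-7, 2, -2, 1) (row i of K equals u_i·v^T). A rank-one matrix u v^T satisfies K u = u (v·u) and kills the (3)-dimensional subspace v^⊥, so its characteristic polynomial is lambda^3 (lambda - v·u) with v·u = tr K = 1. Hence the eigenvalues of I - K are 1 (multiplicity 3) and 1 - (1) = 0, so det(I - K) = 0. (Direct check: I - K =
[[8, -2, 2, -1],
 [21, -5, 6, -3],
 [0, 0, 1, 0],
 [14, -4, 4, -1]]
has determinant 0.) So 1 is an eigenvalue of K and (I - K) is not invertible. The finite-dimensional Fredholm alternative says: either (I - K) is invertible, or ker(I - K) ≠ {0} and then range(I - K) = ker((I - K)^*)^⊥, with dim ker(I - K) = dim ker((I - K)^*). We are in the second case, so we need both kernels. Kernel of I - K: (I - K) u = u - u (v·u) = u - u = 0, so ker(I - K) = span{u} = span{(1, 3, 0, 2)} (it is exactly 1-dimensional because rank(I - K) = 3). Kernel of the adjoint: K is real, so (I - K)^* = I - K^T = I - v u^T, and (I - v u^T) v = v - v (u·v) = 0; hence ker((I - K)^*) = span{v} = span{(-7, 2, -2, 1)}. Therefore (I - K) x = y is solvable iff <y, v> = 0, i.e. iff -7y_1 + 2y_2 - 2y_3 + y_4 = 0. When this holds, K y = u (v·y) = 0, so (I - K) y = y and x = y is a particular solution; the full solution set is the line x = y + c·u = y + c·(1, 3, 0, 2), c ∈ C.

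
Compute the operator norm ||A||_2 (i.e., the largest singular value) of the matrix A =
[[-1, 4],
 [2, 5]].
||A||_2 = sqrt((46 + sqrt(1440))/2) ≈ 6.4787 (= sqrt(largest eigenvalue of A^T A))

||A||_2 = sigma_max(A) = sqrt(lambda_max(A^T A)). Form the symmetric matrix M = A^T A =
[[5, 6],
 [6, 41]].
Its characteristic polynomial (trace, determinant of M give the coefficients) is
  p(λ) = det(λ I - M) = λ^2 - 46λ + 169.
For λ^2 - 46λ + 169 the discriminant is 1440. It is nonnegative but not a perfect square, so the roots are real and irrational: λ = (46 ± sqrt(1440))/2 ≈ 41.9737, 4.0263.
So the eigenvalues of A^T A are ≈ 4.0263, 41.9737 (all ≥ 0, as they must be for A^T A). The largest is λ_max = (46 + sqrt(1440))/2 ≈ 41.9737, hence ||A||_2 = sqrt(λ_max) = sqrt((46 + sqrt(1440))/2) ≈ 6.4787.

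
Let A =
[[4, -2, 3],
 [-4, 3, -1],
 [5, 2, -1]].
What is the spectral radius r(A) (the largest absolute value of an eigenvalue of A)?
r(A) ≈ 7.1618

The eigenvalues of A are the roots of its characteristic polynomial. With M = A (coefficients from the trace, the sum of principal 2x2 minors, and det A):
  p(λ) = det(λ I - M) = λ^3 - 6λ^2 - 16λ + 55.
No integer candidate from the rational root theorem (±divisors of 55) is a root, so the roots are irrational. The cubic discriminant is Δ = 86485 > 0, so there are three distinct real roots. p(-4) = -41 and p(-3) = 22 have opposite signs, so a root lies in (-4, -3); Newton's method refines it to λ ≈ -3.4123. p(2) = 7 and p(3) = -20 have opposite signs, so a root lies in (2, 3); Newton's method refines it to λ ≈ 2.2506. p(7) = -8 and p(8) = 55 have opposite signs, so a root lies in (7, 8); Newton's method refines it to λ ≈ 7.1618. Check (Vieta): the three roots sum to 6, matching tr M = 6.
Thus the eigenvalues (to 4 decimals) are -3.4123 (modulus 3.4123); 2.2506 (modulus 2.2506); 7.1618 (modulus 7.1618). The spectral radius is the largest modulus: r(A) ≈ 7.1618. (Cross-check: r(A) ≤ ||A||_2 ≈ 7.9267; equality holds whenever A is normal, though it can also hold for some non-normal A.)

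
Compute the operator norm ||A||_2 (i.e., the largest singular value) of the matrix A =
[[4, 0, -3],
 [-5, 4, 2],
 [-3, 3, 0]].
||A||_2 ≈ 8.7869 (= sqrt(largest eigenvalue of A^T A))

||A||_2 = sigma_max(A) = sqrt(lambda_max(A^T A)). Form the symmetric matrix M = A^T A =
[[50, -29, -22],
 [-29, 25, 8],
 [-22, 8, 13]].
Its characteristic polynomial (trace, sum of principal 2x2 minors, determinant of M give the coefficients) is
  p(λ) = det(λ I - M) = λ^3 - 88λ^2 + 836λ - 225.
No integer candidate from the rational root theorem (±divisors of 225) is a root, so the roots are irrational. The cubic discriminant is Δ = 2758401125 > 0, so there are three distinct real roots. p(0) = -225 and p(1) = 524 have opposite signs, so a root lies in (0, 1); Newton's method refines it to λ ≈ 0.2772. p(10) = 335 and p(11) = -346 have opposite signs, so a root lies in (10, 11); Newton's method refines it to λ ≈ 10.5126. p(77) = -1072 and p(78) = 4143 have opposite signs, so a root lies in (77, 78); Newton's method refines it to λ ≈ 77.2102. Check (Vieta): the three roots sum to 88, matching tr M = 88.
So the eigenvalues of A^T A are ≈ 0.2772, 10.5126, 77.2102 (all ≥ 0, as they must be for A^T A). The largest is λ_max ≈ 77.2102, hence ||A||_2 = sqrt(λ_max) ≈ 8.7869.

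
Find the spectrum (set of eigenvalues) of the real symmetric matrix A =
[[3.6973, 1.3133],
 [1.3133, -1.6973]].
sigma(A) ≈ {-2, 4}

A is real symmetric, so its spectrum consists of real eigenvalues. Expanding the characteristic polynomial of the displayed matrix gives
  det(λ I - A) = p(λ) = λ^2 + (-2)λ + (-8).
Solving p(λ) = 0 yields eigenvalues ≈ -2, 4. (A is shown rounded to 4 decimals, so these recover the underlying integer eigenvalues to within that precision.)
Verification: the trace of A = 2 equals the sum of eigenvalues 2, and det(A) ≈ -8.0002 matches the eigenvalue product -8.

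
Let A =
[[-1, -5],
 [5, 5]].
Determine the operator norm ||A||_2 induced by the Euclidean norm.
||A||_2 = sqrt((76 + sqrt(4176))/2) ≈ 8.3852 (= sqrt(largest eigenvalue of A^T A))

||A||_2 = sigma_max(A) = sqrt(lambda_max(A^T A)). Form the symmetric matrix M = A^T A =
[[26, 30],
 [30, 50]].
Its characteristic polynomial (trace, determinant of M give the coefficients) is
  p(λ) = det(λ I - M) = λ^2 - 76λ + 400.
For λ^2 - 76λ + 400 the discriminant is 4176. It is nonnegative but not a perfect square, so the roots are real and irrational: λ = (76 ± sqrt(4176))/2 ≈ 70.311, 5.689.
So the eigenvalues of A^T A are ≈ 5.689, 70.311 (all ≥ 0, as they must be for A^T A). The largest is λ_max = (76 + sqrt(4176))/2 ≈ 70.311, hence ||A||_2 = sqrt(λ_max) = sqrt((76 + sqrt(4176))/2) ≈ 8.3852.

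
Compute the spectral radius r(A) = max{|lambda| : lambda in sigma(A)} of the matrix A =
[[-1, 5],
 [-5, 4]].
r(A) = sqrt(21) ≈ 4.5826

The eigenvalues of A are the roots of its characteristic polynomial. With M = A (coefficients from the trace and determinant):
  p(λ) = det(λ I - M) = λ^2 - 3λ + 21.
For λ^2 - 3λ + 21 the discriminant is -75. It is negative, so the roots are the complex-conjugate pair λ = 3/2 ± (sqrt(75)/2) i ≈ 1.5 ± 4.3301i. For a conjugate pair the product of the roots equals the constant term, so |λ|^2 = 21 and |λ| = sqrt(21) ≈ 4.5826.
Thus the eigenvalues (to 4 decimals) are 1.5 ± 4.3301i (modulus 4.5826). The spectral radius is the largest modulus: r(A) = sqrt(21) ≈ 4.5826. (Cross-check: r(A) ≤ ||A||_2 ≈ 7.7202; equality holds whenever A is normal, though it can also hold for some non-normal A.)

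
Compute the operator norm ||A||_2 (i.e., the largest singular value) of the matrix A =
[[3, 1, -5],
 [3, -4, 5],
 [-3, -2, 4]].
||A||_2 ≈ 9.2155 (= sqrt(largest eigenvalue of A^T A))

||A||_2 = sigma_max(A) = sqrt(lambda_max(A^T A)). Form the symmetric matrix M = A^T A =
[[27, -3, -12],
 [-3, 21, -33],
 [-12, -33, 66]].
Its characteristic polynomial (trace, sum of principal 2x2 minors, determinant of M give the coefficients) is
  p(λ) = det(λ I - M) = λ^3 - 114λ^2 + 2493λ - 2025.
No integer candidate from the rational root theorem (±divisors of 2025) is a root, so the roots are irrational. The cubic discriminant is Δ = 17042247801 > 0, so there are three distinct real roots. p(0) = -2025 and p(1) = 355 have opposite signs, so a root lies in (0, 1); Newton's method refines it to λ ≈ 0.8447. p(28) = 355 and p(29) = -1213 have opposite signs, so a root lies in (28, 29); Newton's method refines it to λ ≈ 28.2296. p(84) = -4293 and p(85) = 355 have opposite signs, so a root lies in (84, 85); Newton's method refines it to λ ≈ 84.9257. Check (Vieta): the three roots sum to 114, matching tr M = 114.
So the eigenvalues of A^T A are ≈ 0.8447, 28.2296, 84.9257 (all ≥ 0, as they must be for A^T A). The largest is λ_max ≈ 84.9257, hence ||A||_2 = sqrt(λ_max) ≈ 9.2155.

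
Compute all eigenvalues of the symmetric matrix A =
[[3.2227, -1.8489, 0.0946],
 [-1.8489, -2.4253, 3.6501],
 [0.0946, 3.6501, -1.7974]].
sigma(A) ≈ {-6, 1, 4}

A is real symmetric, so its spectrum consists of real eigenvalues. Expanding the characteristic polynomial of the displayed matrix gives
  det(λ I - A) = p(λ) = λ^3 + (1)λ^2 + (-26)λ + (24).
Solving p(λ) = 0 yields eigenvalues ≈ -6, 1, 4. (A is shown rounded to 4 decimals, so these recover the underlying integer eigenvalues to within that precision.)
Verification: the trace of A = -1 equals the sum of eigenvalues -1, and det(A) ≈ -23.9991 matches the eigenvalue product -24.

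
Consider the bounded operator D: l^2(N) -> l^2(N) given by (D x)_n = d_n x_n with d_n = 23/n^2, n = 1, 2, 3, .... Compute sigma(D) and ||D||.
sigma(D) = {23/n^2 : n ≥ 1} ∪ {0}; ||D|| = 23

A bounded diagonal operator on l^2 with diagonal entries d_n has spectrum equal to the closure of {d_n : n ≥ 1}: every d_n is an eigenvalue (with eigenvector e_n), so {d_n} ⊂ sigma(D); the spectrum is closed, so its closure is too; and for lambda not in the closure, (D - lambda I) has bounded inverse (the diagonal entries 1/(d_n - lambda) are bounded). For our sequence d_n = 23/n^2, n = 1, 2, 3, ...:
  - {d_n} = {23/n^2 : n ≥ 1}; the only limit point is 0
  - closure = {23/n^2 : n ≥ 1} ∪ {0}
For the norm: a diagonal operator has ||D|| = sup_n |d_n|. Here d_n = 23/n^2 is positive and decreasing, so sup_n |d_n| = d_1 = 23. So ||D|| = 23.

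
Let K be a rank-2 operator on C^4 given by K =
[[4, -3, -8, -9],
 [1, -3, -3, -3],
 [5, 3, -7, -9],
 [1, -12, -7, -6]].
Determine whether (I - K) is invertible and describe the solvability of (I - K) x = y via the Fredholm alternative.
(I - K) is invertible (det(I - K) = -8 ≠ 0), so for every y in C^4 the equation (I - K) x = y has a unique solution.

K has rank 2 and factors as K = U V^T = u1 v1^T + u2 v2^T with u1 = (1, 0, 2, -1), v1 = (2, 3, -2, -3), u2 = (2, 1, 1, 3), v2 = (1, -3, -3, -3) (multiplying out reproduces the displayed K). The nonzero eigenvalues of U V^T coincide with those of the 2 x 2 matrix G = V^T U = [[v1·u1, v1·u2], [v2·u1, v2·u2]] = [[1, -4], [-2, -13]], and by the Sylvester determinant identity det(I_4 - U V^T) = det(I_2 - V^T U) = det([[0, 4], [2, 14]]) = (0)(14) - (4)(2) = -8. (Direct check: I - K =
[[-3, 3, 8, 9],
 [-1, 4, 3, 3],
 [-5, -3, 8, 9],
 [-1, 12, 7, 7]]
has determinant -8.) The finite-dimensional Fredholm alternative says: either (I - K) is invertible, or ker(I - K) ≠ {0} and then range(I - K) = ker((I - K)^*)^⊥, with dim ker(I - K) = dim ker((I - K)^*). Since det(I - K) ≠ 0, 1 is not an eigenvalue of K and ker(I - K) = {0}, so we are in the first case: for every y there is a unique x = (I - K)^(-1) y. (Explicitly, by the Woodbury identity, (I - U V^T)^(-1) = I + U (I_2 - G)^(-1) V^T.)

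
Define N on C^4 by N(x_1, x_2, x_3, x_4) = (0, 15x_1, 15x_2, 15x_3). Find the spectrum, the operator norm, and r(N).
sigma(N) = {0}; ||N|| = 15; r(N) = 0. (N is nilpotent with N^4 = 0.)

On C^4, N is a strictly lower-triangular matrix with 15 on the subdiagonal and zeros elsewhere, so its characteristic polynomial is lambda^4 and every eigenvalue is 0: sigma(N) = {0}. For the operator norm, N e_i = 15e_{i+1} for i = 1, ..., 3 and N e_4 = 0, so the singular values of N are 15 (with multiplicity 3) and 0; hence ||N|| = 15. The spectral radius r(N) = max|lambda| = 0. Note ||N|| > r(N) — characteristic of non-normal nilpotent operators. Indeed N^4 = 0.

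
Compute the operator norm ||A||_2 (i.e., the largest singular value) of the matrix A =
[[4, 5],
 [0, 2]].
||A||_2 = sqrt((45 + sqrt(1769))/2) ≈ 6.5977 (= sqrt(largest eigenvalue of A^T A))

||A||_2 = sigma_max(A) = sqrt(lambda_max(A^T A)). Form the symmetric matrix M = A^T A =
[[16, 20],
 [20, 29]].
Its characteristic polynomial (trace, determinant of M give the coefficients) is
  p(λ) = det(λ I - M) = λ^2 - 45λ + 64.
For λ^2 - 45λ + 64 the discriminant is 1769. It is nonnegative but not a perfect square, so the roots are real and irrational: λ = (45 ± sqrt(1769))/2 ≈ 43.5297, 1.4703.
So the eigenvalues of A^T A are ≈ 1.4703, 43.5297 (all ≥ 0, as they must be for A^T A). The largest is λ_max = (45 + sqrt(1769))/2 ≈ 43.5297, hence ||A||_2 = sqrt(λ_max) = sqrt((45 + sqrt(1769))/2) ≈ 6.5977.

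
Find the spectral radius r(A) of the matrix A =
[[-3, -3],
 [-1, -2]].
r(A) = (5 + sqrt(13))/2 ≈ 4.3028

The eigenvalues of A are the roots of its characteristic polynomial. With M = A (coefficients from the trace and determinant):
  p(λ) = det(λ I - M) = λ^2 + 5λ + 3.
For λ^2 + 5λ + 3 the discriminant is 13. It is nonnegative but not a perfect square, so the roots are real and irrational: λ = (-5 ± sqrt(13))/2 ≈ -0.6972, -4.3028.
Thus the eigenvalues (to 4 decimals) are -0.6972 (modulus 0.6972); -4.3028 (modulus 4.3028). The spectral radius is the largest modulus: r(A) = (5 + sqrt(13))/2 ≈ 4.3028. (Cross-check: r(A) ≤ ||A||_2 ≈ 4.7541; equality holds whenever A is normal, though it can also hold for some non-normal A.)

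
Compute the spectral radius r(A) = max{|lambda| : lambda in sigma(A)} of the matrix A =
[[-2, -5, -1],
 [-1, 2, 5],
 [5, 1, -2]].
r(A) ≈ 5.946

The eigenvalues of A are the roots of its characteristic polynomial. With M = A (coefficients from the trace, the sum of principal 2x2 minors, and det A):
  p(λ) = det(λ I - M) = λ^3 + 2λ^2 - 9λ + 86.
No integer candidate from the rational root theorem (±divisors of 86) is a root, so the roots are irrational. The cubic discriminant is Δ = -227068 < 0, so there is one real root and a complex-conjugate pair. p(-6) = -4 and p(-5) = 56 have opposite signs, so a root lies in (-6, -5); Newton's method refines it to λ ≈ -5.946. Dividing out (λ - (-5.946)) leaves approximately λ^2 - 3.946λ + 14.4634. For λ^2 - 3.946λ + 14.4634 the discriminant is -42.2823. It is negative, so the remaining roots are the complex-conjugate pair λ ≈ 1.973 ± 3.2512i. Their product equals the constant term, so |λ|^2 ≈ 14.4634 and |λ| ≈ 3.8031.
Thus the eigenvalues (to 4 decimals) are -5.946 (modulus 5.946); 1.973 ± 3.2512i (modulus 3.8031). The spectral radius is the largest modulus: r(A) ≈ 5.946. (Cross-check: r(A) ≤ ||A||_2 ≈ 6.5574; equality holds whenever A is normal, though it can also hold for some non-normal A.)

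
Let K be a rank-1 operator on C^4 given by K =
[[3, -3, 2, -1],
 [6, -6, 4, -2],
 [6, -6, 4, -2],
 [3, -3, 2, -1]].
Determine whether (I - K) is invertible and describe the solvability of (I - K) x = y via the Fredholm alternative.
(I - K) is invertible (det(I - K) = 1 ≠ 0), so for every y in C^4 the equation (I - K) x = y has a unique solution.

K has rank 1, so it is an outer product K = u v^T: every row of K is a multiple of one row vector. Reading off the entries, u = (1, 2, 2, 1) and v = (3, -3, 2, -1) (row i of K equals u_i·v^T). A rank-one matrix u v^T satisfies K u = u (v·u) and kills the (3)-dimensional subspace v^⊥, so its characteristic polynomial is lambda^3 (lambda - v·u) with v·u = tr K = 0. Hence the eigenvalues of I - K are 1 (multiplicity 3) and 1 - (0) = 1, so det(I - K) = 1. (Direct check: I - K =
[[-2, 3, -2, 1],
 [-6, 7, -4, 2],
 [-6, 6, -3, 2],
 [-3, 3, -2, 2]]
has determinant 1.) The finite-dimensional Fredholm alternative says: either (I - K) is invertible, or ker(I - K) ≠ {0} and then range(I - K) = ker((I - K)^*)^⊥, with dim ker(I - K) = dim ker((I - K)^*). Since det(I - K) ≠ 0, 1 is not an eigenvalue of K and ker(I - K) = {0}, so we are in the first case: for every y there is a unique x = (I - K)^(-1) y. Explicitly, by the Sherman–Morrison formula, (I - u v^T)^(-1) = I + u v^T/(1 - v·u), i.e. (I - K)^(-1) = I + K.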